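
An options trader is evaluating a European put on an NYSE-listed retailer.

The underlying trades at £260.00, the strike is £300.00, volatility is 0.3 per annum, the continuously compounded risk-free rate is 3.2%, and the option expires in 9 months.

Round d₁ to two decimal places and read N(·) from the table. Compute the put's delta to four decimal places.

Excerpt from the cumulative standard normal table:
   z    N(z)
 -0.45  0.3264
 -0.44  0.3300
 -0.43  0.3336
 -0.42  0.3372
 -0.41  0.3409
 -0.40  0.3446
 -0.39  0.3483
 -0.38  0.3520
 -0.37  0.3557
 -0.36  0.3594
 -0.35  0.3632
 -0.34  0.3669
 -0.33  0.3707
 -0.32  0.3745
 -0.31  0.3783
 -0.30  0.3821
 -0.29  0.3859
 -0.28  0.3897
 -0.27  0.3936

-0.6293

σ√T = 0.3·√0.75 = 0.2598
d₁ = [ln(260/300) + (0.032 + 0.3²/2)·0.75] / 0.2598 = [-0.1431 + 0.0577] / 0.2598 = -0.3285 → -0.33
N(d₁) = N(-0.33) = 0.3707
Δ_put = N(d₁) − 1 = 0.3707 − 1 = -0.6293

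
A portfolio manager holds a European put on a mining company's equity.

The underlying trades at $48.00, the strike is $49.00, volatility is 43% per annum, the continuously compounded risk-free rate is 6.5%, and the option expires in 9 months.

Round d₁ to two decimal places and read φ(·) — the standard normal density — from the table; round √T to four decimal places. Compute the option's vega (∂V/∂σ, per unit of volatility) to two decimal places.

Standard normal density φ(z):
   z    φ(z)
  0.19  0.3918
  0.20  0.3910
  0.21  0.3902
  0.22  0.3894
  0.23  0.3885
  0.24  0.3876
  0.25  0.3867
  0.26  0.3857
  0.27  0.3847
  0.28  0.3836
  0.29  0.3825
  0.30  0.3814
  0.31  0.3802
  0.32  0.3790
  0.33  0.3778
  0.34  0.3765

16.03

T = 0.75;  σ√T = 0.3724
ln(S/K) + (r + σ²/2)T = ln(48/49) + (0.065 + 0.43²/2)·0.75 = -0.0206 + 0.1181 = 0.0975
d₁ = 0.0975 / 0.3724 = 0.2617 ≈ 0.26
√T = √0.75 = 0.8660
φ(d₁) = φ(0.26) = 0.3857
vega = S·φ(d₁)·√T = 48·0.3857·0.8660 = 16.0328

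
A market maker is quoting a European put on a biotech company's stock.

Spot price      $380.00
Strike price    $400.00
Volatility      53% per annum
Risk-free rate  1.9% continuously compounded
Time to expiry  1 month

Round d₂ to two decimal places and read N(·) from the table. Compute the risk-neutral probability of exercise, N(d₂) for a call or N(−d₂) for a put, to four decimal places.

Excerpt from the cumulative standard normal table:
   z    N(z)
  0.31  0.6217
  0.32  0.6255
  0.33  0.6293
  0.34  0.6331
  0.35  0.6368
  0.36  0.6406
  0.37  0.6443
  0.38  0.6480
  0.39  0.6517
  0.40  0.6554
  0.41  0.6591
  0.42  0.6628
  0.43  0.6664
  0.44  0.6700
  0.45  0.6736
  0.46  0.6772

σ√T = 0.53 × 0.2887 = 0.1530
d₁ = [ln(380/400) + (0.019 + 0.53²/2)·0.08333] / 0.1530 = [-0.0513 + 0.0133] / 0.1530 = -0.2484 ≈ -0.25
d₂ = d₁ − σ√T = -0.2484 − 0.1530 = -0.4014 ≈ -0.40
Risk-neutral Pr[S_T < K] = N(−d₂) = N(0.40) = 0.6554

0.6554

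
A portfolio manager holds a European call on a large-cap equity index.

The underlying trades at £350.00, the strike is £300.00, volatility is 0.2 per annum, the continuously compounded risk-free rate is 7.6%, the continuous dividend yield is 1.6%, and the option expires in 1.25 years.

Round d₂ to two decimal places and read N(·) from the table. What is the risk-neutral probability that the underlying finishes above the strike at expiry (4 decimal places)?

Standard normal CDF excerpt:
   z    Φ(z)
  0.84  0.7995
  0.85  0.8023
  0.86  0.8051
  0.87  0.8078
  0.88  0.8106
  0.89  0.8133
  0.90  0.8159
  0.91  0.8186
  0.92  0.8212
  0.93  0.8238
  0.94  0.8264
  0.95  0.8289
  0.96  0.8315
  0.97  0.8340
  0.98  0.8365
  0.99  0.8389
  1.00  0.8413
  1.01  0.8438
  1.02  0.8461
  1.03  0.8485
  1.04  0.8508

0.8186

σ√T = 0.2 × 1.1180 = 0.2236
d₁ = [ln(350/300) + (0.076 − 0.016 + 0.2²/2)·1.25] / 0.2236 = [0.1542 + 0.1000] / 0.2236 = 1.1366 ≈ 1.14
d₂ = d₁ − σ√T = 1.1366 − 0.2236 = 0.9130 ≈ 0.91
Pr(exercise) under Q = N(d₂) = 0.8186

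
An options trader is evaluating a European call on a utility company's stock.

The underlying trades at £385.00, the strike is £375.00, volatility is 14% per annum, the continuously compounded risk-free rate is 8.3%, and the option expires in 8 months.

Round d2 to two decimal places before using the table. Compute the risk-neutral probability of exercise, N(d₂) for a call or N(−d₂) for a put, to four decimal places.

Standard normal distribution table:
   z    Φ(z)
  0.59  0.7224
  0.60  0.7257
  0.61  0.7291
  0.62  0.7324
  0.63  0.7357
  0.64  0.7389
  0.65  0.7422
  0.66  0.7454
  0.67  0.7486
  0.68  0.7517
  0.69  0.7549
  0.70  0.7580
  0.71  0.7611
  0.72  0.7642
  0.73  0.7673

σ√T = 0.14 × 0.8165 = 0.1143
d₁ = [ln(385/375) + (0.083 + 0.14²/2)·0.6667] / 0.1143 = [0.0263 + 0.0619] / 0.1143 = 0.7714 ⇒ 0.77
d₂ = d₁ − σ√T = 0.7714 − 0.1143 = 0.6571 ⇒ 0.66
Pr(exercise) under Q = N(d₂) = 0.7454

0.7454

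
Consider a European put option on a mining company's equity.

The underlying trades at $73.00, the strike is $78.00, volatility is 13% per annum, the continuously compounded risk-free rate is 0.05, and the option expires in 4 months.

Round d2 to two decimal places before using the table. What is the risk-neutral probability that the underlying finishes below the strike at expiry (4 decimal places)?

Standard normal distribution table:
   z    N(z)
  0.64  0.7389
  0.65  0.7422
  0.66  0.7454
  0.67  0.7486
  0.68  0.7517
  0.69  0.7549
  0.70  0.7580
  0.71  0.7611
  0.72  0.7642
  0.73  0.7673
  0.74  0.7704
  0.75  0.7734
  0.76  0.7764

0.7580

σ√T = 0.13 × 0.5774 = 0.0751
ln(S/K) + (r + σ²/2)T = ln(73/78) + (0.05 + 0.13²/2)·0.3333 = -0.0662 + 0.0195 = -0.0468
d₁ = -0.0468 / 0.0751 = -0.6231 → -0.62
d₂ = d₁ − σ√T = -0.6231 − 0.0751 = -0.6981 → -0.70
Risk-neutral Pr[S_T < K] = N(−d₂) = N(0.70) = 0.7580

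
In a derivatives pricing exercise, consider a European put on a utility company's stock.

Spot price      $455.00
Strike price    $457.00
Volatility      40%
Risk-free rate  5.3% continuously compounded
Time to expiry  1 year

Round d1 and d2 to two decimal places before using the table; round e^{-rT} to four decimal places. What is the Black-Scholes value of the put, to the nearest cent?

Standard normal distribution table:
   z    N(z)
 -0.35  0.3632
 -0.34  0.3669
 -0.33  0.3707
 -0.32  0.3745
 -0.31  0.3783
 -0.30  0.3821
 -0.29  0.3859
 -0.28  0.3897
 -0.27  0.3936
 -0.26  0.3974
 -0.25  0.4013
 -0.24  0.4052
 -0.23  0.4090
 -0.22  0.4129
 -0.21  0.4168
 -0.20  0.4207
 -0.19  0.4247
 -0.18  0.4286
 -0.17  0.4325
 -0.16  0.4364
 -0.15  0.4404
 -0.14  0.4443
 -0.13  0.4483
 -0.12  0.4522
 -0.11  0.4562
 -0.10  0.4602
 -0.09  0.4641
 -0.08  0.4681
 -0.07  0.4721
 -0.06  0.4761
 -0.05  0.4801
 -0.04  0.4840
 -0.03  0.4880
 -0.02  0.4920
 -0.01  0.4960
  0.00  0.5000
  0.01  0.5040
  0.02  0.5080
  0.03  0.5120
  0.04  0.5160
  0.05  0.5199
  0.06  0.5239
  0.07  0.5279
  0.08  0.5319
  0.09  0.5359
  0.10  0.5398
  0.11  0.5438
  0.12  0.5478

T = 1;  σ√T = 0.4000
ln(S/K) + (r + σ²/2)T = ln(455/457) + (0.053 + 0.4²/2)·1 = -0.0044 + 0.1330 = 0.1286
d₁ = 0.1286 / 0.4000 = 0.3215 → 0.32
d₂ = d₁ − σ√T = 0.3215 − 0.4000 = -0.0785 → -0.08
e^(−rT) = e^(−0.053·1) = 0.9484
N(−d₂) = N(0.08) = 0.5319;  N(−d₁) = N(-0.32) = 0.3745
P = 457·0.9484·0.5319 − 455·0.3745 = 230.5355 − 170.3975 = 60.1380

$60.14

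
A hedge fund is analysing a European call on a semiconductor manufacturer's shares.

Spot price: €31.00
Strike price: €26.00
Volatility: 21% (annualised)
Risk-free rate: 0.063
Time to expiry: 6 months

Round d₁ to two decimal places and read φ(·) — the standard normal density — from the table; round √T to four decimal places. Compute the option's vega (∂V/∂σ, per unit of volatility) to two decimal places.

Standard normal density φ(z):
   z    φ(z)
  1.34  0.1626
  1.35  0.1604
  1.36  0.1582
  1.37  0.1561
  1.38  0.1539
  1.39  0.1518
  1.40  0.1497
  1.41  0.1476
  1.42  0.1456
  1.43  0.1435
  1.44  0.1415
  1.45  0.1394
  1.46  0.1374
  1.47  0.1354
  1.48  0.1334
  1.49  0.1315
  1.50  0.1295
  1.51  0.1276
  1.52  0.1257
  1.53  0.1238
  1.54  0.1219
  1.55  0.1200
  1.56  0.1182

σ√T = 0.21 × 0.7071 = 0.1485
d₁ = [ln(31/26) + (0.063 + ½·0.21²)·0.5] / (σ√T) = (0.1759 + 0.0425) / 0.1485 = 1.4709 ⇒ 1.47
√T = √0.5 = 0.7071
φ(d₁) = φ(1.47) = 0.1354
vega = S·φ(d₁)·√T = 31·0.1354·0.7071 = 2.9680
(Call and put vega coincide under Black-Scholes.)

2.97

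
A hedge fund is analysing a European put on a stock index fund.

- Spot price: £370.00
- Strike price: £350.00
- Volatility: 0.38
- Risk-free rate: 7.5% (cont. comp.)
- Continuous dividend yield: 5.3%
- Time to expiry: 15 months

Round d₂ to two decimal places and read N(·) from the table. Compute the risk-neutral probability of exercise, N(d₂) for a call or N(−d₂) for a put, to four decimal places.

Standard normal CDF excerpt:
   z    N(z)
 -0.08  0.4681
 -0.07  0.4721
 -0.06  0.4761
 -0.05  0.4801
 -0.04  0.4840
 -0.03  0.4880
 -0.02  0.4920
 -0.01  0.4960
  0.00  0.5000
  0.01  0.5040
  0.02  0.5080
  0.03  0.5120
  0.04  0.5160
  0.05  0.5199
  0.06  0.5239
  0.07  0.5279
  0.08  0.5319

σ√T = 0.38·√1.25 = 0.4249
ln(S/K) + (r − q + σ²/2)T = ln(370/350) + (0.075 − 0.053 + 0.38²/2)·1.25 = 0.0556 + 0.1178 = 0.1733
d₁ = 0.1733 / 0.4249 = 0.4080 ⇒ 0.41
d₂ = d₁ − σ√T = 0.4080 − 0.4249 = -0.0169 ⇒ -0.02
Pr(exercise) under Q = N(−d₂) = N(0.02) = 0.5080

0.5080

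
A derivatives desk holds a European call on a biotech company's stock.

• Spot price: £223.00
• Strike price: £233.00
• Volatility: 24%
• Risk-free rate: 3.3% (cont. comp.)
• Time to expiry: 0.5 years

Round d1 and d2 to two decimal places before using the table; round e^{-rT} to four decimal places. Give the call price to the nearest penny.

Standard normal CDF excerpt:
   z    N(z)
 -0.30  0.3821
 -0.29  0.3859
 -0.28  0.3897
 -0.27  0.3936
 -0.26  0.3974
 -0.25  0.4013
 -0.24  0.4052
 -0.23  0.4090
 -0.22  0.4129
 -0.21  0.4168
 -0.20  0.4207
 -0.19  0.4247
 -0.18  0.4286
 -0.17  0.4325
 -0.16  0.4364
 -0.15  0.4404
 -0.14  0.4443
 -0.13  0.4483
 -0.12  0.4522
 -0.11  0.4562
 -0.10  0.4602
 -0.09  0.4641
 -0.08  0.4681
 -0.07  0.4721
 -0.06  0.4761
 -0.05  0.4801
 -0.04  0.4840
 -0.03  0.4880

σ√T = 0.24·√0.5 = 0.1697
d₁ = [ln(223/233) + (0.033 + 0.24²/2)·0.5] / 0.1697 = [-0.0439 + 0.0309] / 0.1697 = -0.0764 → -0.08
d₂ = d₁ − σ√T = -0.0764 − 0.1697 = -0.2461 → -0.25
e^(−rT) = e^(−0.033·0.5) = 0.9836
C = 223·N(-0.08) − 233·0.9836·N(-0.25) = 223·0.4681 − 233·0.9836·0.4013 = 104.3863 − 91.9695 = 12.4168

£12.42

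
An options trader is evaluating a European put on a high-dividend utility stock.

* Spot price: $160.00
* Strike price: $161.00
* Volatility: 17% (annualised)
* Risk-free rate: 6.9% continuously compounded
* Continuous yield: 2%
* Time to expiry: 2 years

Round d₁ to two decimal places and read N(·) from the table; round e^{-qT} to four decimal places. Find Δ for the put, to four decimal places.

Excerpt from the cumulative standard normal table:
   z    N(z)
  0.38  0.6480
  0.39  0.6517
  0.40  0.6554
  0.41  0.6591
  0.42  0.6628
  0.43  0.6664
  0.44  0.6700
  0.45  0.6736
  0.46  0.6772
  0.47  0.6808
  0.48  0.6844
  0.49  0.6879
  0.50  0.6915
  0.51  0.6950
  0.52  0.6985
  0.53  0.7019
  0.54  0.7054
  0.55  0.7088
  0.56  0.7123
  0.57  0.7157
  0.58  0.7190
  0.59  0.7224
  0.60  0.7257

-0.2964

σ√T = 0.17 × 1.4142 = 0.2404
d₁ = [ln(160/161) + (0.069 − 0.02 + ½·0.17²)·2] / (σ√T) = (-0.0062 + 0.1269) / 0.2404 = 0.5019 → 0.50
N(d₁) = N(0.50) = 0.6915
Δ_put = exp(−qT)·(N(d₁) − 1) = 0.9608·(0.6915 − 1) = -0.2964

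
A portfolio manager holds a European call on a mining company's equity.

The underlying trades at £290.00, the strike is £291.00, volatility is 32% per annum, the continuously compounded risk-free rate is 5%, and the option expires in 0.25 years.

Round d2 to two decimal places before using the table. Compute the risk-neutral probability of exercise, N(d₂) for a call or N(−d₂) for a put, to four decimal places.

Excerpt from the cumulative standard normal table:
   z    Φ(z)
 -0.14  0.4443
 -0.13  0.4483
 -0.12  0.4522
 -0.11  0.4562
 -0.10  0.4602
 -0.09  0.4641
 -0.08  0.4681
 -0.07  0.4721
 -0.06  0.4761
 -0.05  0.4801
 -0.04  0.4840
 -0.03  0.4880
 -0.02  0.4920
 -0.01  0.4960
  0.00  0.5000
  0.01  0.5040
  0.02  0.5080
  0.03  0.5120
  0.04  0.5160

σ√T = 0.32·√0.25 = 0.1600
ln(S/K) + (r + σ²/2)T = ln(290/291) + (0.05 + 0.32²/2)·0.25 = -0.0034 + 0.0253 = 0.0219
d₁ = 0.0219 / 0.1600 = 0.1366 which rounds to 0.14
d₂ = d₁ − σ√T = 0.1366 − 0.1600 = -0.0234 which rounds to -0.02
Pr(exercise) under Q = N(d₂) = 0.4920

0.4920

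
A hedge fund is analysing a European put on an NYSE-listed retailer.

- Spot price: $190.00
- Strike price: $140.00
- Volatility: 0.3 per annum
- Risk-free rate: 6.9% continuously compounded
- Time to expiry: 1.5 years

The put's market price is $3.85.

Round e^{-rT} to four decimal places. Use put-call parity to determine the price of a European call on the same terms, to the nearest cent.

$67.61

e^(−rT) = e^(−0.069·1.5) = 0.9017
Put-call parity: C − P = S − K·e^(−rT) = 190 − 140·0.9017 = 190 − 126.2380 = 63.7620
C = P + (C − P) = 3.85 + (63.7620) = 67.6120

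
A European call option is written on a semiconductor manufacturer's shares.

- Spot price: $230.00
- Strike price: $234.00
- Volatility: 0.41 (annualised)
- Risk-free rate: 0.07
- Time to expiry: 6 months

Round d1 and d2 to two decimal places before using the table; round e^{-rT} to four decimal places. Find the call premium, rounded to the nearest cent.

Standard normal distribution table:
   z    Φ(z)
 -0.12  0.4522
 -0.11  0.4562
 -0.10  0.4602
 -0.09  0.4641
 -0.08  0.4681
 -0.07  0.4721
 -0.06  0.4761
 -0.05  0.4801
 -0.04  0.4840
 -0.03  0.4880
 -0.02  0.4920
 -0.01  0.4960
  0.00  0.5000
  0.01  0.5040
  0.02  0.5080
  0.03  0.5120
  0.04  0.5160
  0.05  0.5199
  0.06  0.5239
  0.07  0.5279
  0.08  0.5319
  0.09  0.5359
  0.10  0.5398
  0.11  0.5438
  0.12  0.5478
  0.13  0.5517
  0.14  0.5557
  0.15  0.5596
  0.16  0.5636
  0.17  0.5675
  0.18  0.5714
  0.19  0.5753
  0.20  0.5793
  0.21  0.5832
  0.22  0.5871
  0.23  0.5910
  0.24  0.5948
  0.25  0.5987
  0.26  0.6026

T = 0.5;  σ√T = 0.2899
d₁ = [ln(230/234) + (0.07 + 0.41²/2)·0.5] / 0.2899 = [-0.0172 + 0.0770] / 0.2899 = 0.2062 ⇒ 0.21
d₂ = d₁ − σ√T = 0.2062 − 0.2899 = -0.0837 ⇒ -0.08
e^(−rT) = e^(−0.07·0.5) = 0.9656
N(d₁) = N(0.21) = 0.5832;  N(d₂) = N(-0.08) = 0.4681
C = 230·0.5832 − 234·0.9656·0.4681 = 134.1360 − 105.7674 = 28.3686

$28.37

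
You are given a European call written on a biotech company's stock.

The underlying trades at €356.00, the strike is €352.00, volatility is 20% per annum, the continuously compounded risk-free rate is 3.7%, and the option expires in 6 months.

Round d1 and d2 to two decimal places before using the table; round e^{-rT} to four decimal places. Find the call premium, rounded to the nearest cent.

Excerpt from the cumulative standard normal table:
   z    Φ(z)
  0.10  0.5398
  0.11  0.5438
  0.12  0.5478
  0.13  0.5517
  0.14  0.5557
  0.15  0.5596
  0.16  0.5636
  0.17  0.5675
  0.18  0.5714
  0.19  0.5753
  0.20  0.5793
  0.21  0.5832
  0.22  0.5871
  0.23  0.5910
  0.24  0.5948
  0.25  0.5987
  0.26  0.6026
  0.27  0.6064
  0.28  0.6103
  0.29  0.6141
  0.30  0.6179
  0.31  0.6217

€25.24

σ√T = 0.2·√0.5 = 0.1414
d₁ = [ln(356/352) + (0.037 + 0.2²/2)·0.5] / 0.1414 = [0.0113 + 0.0285] / 0.1414 = 0.2814 ⇒ 0.28
d₂ = d₁ − σ√T = 0.2814 − 0.1414 = 0.1400 ⇒ 0.14
exp(−rT) = exp(−0.037·0.5) = 0.9817
N(d₁) = N(0.28) = 0.6103;  N(d₂) = N(0.14) = 0.5557
C = 356·0.6103 − 352·0.9817·0.5557 = 217.2668 − 192.0268 = 25.2400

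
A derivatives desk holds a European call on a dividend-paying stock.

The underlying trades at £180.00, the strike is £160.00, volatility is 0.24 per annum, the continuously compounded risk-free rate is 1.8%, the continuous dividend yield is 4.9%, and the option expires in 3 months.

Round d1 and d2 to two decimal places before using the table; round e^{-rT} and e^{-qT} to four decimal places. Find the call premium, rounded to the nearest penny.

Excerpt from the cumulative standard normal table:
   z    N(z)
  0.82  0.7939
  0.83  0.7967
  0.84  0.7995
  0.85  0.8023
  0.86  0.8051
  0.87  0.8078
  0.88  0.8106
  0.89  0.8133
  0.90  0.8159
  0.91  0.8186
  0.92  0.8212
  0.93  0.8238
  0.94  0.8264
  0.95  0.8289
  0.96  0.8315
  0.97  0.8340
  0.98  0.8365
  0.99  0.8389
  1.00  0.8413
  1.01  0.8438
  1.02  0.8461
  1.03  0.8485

σ√T = 0.24 × 0.5000 = 0.1200
ln(S/K) + (r − q + σ²/2)T = ln(180/160) + (0.018 − 0.049 + 0.24²/2)·0.25 = 0.1178 − 0.0006 = 0.1172
d₁ = 0.1172 / 0.1200 = 0.9769 → 0.98
d₂ = d₁ − σ√T = 0.9769 − 0.1200 = 0.8569 → 0.86
exp(−qT) = exp(−0.049·0.25) = 0.9878;  exp(−rT) = exp(−0.018·0.25) = 0.9955
N(d₁) = N(0.98) = 0.8365;  N(d₂) = N(0.86) = 0.8051
C = 180·0.9878·0.8365 − 160·0.9955·0.8051 = 148.7330 − 128.2363 = 20.4967

£20.50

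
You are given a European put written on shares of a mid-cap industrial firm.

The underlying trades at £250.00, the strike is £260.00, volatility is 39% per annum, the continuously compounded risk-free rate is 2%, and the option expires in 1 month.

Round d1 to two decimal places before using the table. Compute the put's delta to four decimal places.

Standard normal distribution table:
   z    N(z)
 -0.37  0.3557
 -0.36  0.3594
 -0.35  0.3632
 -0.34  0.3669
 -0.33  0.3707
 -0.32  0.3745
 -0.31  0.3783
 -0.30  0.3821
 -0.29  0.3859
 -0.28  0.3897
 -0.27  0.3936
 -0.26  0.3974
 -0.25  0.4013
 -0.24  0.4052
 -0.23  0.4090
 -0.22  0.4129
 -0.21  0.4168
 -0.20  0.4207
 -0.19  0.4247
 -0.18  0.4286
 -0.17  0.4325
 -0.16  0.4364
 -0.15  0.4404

-0.6103

σ√T = 0.39 × 0.2887 = 0.1126
d₁ = [ln(250/260) + (0.02 + ½·0.39²)·0.08333] / (σ√T) = (-0.0392 + 0.0080) / 0.1126 = -0.2773 which rounds to -0.28
N(d₁) = N(-0.28) = 0.3897
Δ_put = N(d₁) − 1 = 0.3897 − 1 = -0.6103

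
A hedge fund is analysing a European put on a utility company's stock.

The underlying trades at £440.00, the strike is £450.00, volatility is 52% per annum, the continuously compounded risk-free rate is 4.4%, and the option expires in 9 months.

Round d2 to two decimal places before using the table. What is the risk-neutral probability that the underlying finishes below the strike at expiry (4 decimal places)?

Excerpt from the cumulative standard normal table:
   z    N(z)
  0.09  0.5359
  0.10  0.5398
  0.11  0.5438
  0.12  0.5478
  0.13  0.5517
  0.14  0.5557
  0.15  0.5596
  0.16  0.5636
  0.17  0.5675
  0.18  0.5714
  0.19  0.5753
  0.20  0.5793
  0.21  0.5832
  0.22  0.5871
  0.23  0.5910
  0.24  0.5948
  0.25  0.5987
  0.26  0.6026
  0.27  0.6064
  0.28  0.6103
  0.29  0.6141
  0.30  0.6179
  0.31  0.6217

0.5793

T = 0.75;  σ√T = 0.4503
ln(S/K) + (r + σ²/2)T = ln(440/450) + (0.044 + 0.52²/2)·0.75 = -0.0225 + 0.1344 = 0.1119
d₁ = 0.1119 / 0.4503 = 0.2485 which rounds to 0.25
d₂ = d₁ − σ√T = 0.2485 − 0.4503 = -0.2018 which rounds to -0.20
Pr(exercise) under Q = N(−d₂) = N(0.20) = 0.5793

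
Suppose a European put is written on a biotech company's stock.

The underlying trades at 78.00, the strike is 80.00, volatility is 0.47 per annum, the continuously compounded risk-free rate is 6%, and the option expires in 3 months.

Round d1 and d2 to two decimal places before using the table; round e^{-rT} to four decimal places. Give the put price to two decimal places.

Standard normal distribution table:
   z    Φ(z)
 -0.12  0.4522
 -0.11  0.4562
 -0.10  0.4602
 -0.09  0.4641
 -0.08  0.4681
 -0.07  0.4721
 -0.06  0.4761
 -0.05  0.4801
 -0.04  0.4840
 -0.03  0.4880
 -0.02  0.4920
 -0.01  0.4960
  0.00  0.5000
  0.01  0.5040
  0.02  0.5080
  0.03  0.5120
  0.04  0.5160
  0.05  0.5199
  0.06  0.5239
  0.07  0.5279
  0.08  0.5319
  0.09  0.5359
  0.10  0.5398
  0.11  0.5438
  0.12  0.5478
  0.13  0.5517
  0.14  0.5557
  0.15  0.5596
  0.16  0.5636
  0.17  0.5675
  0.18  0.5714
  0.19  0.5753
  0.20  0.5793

σ√T = 0.47 × 0.5000 = 0.2350
d₁ = [ln(78/80) + (0.06 + 0.47²/2)·0.25] / 0.2350 = [-0.0253 + 0.0426] / 0.2350 = 0.0736 ⇒ 0.07
d₂ = d₁ − σ√T = 0.0736 − 0.2350 = -0.1614 ⇒ -0.16
exp(−rT) = exp(−0.06·0.25) = 0.9851
N(−d₂) = N(0.16) = 0.5636;  N(−d₁) = N(-0.07) = 0.4721
P = 80·0.9851·0.5636 − 78·0.4721 = 44.4162 − 36.8238 = 7.5924

7.59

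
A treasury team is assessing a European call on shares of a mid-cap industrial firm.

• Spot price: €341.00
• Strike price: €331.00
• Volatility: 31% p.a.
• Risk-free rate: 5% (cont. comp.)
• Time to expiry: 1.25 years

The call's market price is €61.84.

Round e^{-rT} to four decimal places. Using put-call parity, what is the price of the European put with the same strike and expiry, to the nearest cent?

e^(−rT) = e^(−0.05·1.25) = 0.9394
Put-call parity: C − P = S − K·e^(−rT) = 341 − 331·0.9394 = 341 − 310.9414 = 30.0586
P = C − (C − P) = 61.84 − (30.0586) = 31.7814

€31.78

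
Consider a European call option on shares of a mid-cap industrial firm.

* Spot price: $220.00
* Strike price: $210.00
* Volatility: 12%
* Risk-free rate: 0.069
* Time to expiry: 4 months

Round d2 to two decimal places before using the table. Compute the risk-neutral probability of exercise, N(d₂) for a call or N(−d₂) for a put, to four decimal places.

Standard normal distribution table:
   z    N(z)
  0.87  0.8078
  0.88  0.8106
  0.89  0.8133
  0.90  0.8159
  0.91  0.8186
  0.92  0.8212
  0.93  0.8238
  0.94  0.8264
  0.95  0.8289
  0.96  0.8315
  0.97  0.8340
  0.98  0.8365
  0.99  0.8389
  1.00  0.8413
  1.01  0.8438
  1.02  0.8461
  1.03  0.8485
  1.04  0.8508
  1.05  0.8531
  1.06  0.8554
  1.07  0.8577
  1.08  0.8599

0.8340

T = 0.3333;  σ√T = 0.0693
d₁ = [ln(220/210) + (0.069 + 0.12²/2)·0.3333] / 0.0693 = [0.0465 + 0.0254] / 0.0693 = 1.0381 which rounds to 1.04
d₂ = d₁ − σ√T = 1.0381 − 0.0693 = 0.9688 which rounds to 0.97
Risk-neutral Pr[S_T > K] = N(d₂) = N(0.97) = 0.8340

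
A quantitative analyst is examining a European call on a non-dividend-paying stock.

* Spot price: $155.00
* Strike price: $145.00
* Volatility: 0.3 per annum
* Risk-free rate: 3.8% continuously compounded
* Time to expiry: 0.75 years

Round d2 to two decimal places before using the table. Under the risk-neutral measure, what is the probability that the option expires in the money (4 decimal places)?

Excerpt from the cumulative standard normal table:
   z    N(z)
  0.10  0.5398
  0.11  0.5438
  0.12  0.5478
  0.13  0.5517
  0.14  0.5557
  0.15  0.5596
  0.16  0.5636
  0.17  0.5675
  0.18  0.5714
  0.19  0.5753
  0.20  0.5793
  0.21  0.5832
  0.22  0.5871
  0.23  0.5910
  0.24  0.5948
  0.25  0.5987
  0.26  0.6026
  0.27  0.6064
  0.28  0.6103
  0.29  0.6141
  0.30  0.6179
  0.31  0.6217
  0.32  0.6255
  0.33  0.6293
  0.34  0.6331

0.5948

T = 0.75;  σ√T = 0.2598
d₁ = [ln(155/145) + (0.038 + 0.3²/2)·0.75] / 0.2598 = [0.0667 + 0.0622] / 0.2598 = 0.4963 which rounds to 0.50
d₂ = d₁ − σ√T = 0.4963 − 0.2598 = 0.2365 which rounds to 0.24
Risk-neutral Pr[S_T > K] = N(d₂) = N(0.24) = 0.5948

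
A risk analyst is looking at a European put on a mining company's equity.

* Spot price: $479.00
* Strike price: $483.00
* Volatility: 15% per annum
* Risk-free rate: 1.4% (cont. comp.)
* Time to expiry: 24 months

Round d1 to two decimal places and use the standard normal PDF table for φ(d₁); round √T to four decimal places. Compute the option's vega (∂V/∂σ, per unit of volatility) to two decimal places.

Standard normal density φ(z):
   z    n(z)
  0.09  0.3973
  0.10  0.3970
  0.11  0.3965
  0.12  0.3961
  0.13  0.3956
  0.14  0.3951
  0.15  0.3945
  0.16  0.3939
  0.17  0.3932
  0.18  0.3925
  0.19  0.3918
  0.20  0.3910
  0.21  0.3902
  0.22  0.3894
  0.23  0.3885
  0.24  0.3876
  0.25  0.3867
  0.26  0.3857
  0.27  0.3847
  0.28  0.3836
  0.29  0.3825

σ√T = 0.15 × 1.4142 = 0.2121
d₁ = [ln(479/483) + (0.014 + 0.15²/2)·2] / 0.2121 = [-0.0083 + 0.0505] / 0.2121 = 0.1989 ≈ 0.20
√T = √2 = 1.4142
φ(d₁) = φ(0.20) = 0.3910
vega = S·φ(d₁)·√T = 479·0.3910·1.4142 = 264.8641

264.86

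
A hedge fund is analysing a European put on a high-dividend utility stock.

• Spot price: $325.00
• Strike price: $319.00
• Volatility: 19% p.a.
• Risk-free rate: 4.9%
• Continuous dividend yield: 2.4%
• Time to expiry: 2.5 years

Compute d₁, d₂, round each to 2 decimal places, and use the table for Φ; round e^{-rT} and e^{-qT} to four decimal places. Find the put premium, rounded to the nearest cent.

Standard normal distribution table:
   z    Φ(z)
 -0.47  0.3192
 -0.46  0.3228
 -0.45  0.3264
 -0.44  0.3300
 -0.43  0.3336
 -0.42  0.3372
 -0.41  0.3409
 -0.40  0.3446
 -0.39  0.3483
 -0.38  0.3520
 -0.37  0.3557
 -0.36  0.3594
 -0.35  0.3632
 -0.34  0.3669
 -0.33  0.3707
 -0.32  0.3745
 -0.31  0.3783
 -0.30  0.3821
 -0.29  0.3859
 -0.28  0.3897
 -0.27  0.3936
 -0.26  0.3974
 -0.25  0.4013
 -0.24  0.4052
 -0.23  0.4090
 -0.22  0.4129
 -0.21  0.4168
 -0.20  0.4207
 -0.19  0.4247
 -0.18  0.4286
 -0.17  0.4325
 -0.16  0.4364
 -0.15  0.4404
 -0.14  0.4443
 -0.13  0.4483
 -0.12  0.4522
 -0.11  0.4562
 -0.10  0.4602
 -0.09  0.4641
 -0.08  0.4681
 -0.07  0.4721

σ√T = 0.19·√2.5 = 0.3004
d₁ = [ln(325/319) + (0.049 − 0.024 + 0.19²/2)·2.5] / 0.3004 = [0.0186 + 0.1076] / 0.3004 = 0.4203 ⇒ 0.42
d₂ = d₁ − σ√T = 0.4203 − 0.3004 = 0.1199 ⇒ 0.12
exp(−qT) = exp(−0.024·2.5) = 0.9418;  exp(−rT) = exp(−0.049·2.5) = 0.8847
N(−d₂) = N(-0.12) = 0.4522;  N(−d₁) = N(-0.42) = 0.3372
P = 319·0.8847·0.4522 − 325·0.9418·0.3372 = 127.6196 − 103.2119 = 24.4077

$24.41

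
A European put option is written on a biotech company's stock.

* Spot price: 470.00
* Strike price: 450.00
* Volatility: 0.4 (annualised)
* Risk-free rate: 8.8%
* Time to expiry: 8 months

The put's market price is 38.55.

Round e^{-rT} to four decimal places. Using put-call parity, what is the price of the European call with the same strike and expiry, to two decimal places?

exp(−rT) = exp(−0.088·0.6667) = 0.9430
Put-call parity: C − P = S − K·e^(−rT) = 470 − 450·0.9430 = 470 − 424.3500 = 45.6500
C = P + (C − P) = 38.55 + (45.6500) = 84.2000

84.20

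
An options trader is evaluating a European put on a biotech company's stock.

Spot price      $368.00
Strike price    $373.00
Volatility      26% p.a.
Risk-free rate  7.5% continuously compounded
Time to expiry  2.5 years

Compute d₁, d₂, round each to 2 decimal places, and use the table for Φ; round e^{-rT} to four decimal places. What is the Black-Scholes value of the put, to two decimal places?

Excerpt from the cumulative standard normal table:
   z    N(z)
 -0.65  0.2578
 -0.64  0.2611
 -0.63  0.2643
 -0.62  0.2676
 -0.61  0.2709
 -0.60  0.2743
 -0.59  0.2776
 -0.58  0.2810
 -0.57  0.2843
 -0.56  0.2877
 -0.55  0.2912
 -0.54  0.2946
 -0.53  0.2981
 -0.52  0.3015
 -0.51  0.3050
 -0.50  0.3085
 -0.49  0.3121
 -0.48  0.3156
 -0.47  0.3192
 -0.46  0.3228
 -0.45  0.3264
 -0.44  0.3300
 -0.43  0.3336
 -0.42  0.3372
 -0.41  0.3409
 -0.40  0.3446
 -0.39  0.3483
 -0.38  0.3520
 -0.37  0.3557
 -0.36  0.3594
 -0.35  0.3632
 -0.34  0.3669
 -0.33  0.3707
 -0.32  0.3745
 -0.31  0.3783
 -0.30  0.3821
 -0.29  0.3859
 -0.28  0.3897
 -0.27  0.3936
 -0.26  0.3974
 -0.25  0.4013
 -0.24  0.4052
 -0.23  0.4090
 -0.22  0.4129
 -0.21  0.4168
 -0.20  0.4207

σ√T = 0.26·√2.5 = 0.4111
d₁ = [ln(368/373) + (0.075 + ½·0.26²)·2.5] / (σ√T) = (-0.0135 + 0.2720) / 0.4111 = 0.6288 which rounds to 0.63
d₂ = 0.6288 − 0.4111 = 0.2177 which rounds to 0.22
e^(−rT) = e^(−0.075·2.5) = 0.8290
N(−d₂) = N(-0.22) = 0.4129;  N(−d₁) = N(-0.63) = 0.2643
P = 373·0.8290·0.4129 − 368·0.2643 = 127.6757 − 97.2624 = 30.4133

$30.41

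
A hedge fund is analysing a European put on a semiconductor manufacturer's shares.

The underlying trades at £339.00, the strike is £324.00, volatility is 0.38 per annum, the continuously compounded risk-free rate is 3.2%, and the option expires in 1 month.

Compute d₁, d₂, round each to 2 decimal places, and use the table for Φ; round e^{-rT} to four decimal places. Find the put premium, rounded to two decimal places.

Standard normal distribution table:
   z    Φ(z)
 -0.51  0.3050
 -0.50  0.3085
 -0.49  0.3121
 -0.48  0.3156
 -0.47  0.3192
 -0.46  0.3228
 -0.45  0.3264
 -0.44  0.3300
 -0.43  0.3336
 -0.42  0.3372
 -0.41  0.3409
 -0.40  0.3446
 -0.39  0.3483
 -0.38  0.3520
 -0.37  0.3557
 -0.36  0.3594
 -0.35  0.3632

σ√T = 0.38·√0.08333 = 0.1097
d₁ = [ln(339/324) + (0.032 + 0.38²/2)·0.08333] / 0.1097 = [0.0453 + 0.0087] / 0.1097 = 0.4917 ⇒ 0.49
d₂ = d₁ − σ√T = 0.4917 − 0.1097 = 0.3820 ⇒ 0.38
e^(−rT) = e^(−0.032·0.08333) = 0.9973
N(−d₂) = N(-0.38) = 0.3520;  N(−d₁) = N(-0.49) = 0.3121
P = 324·0.9973·0.3520 − 339·0.3121 = 113.7401 − 105.8019 = 7.9382

£7.94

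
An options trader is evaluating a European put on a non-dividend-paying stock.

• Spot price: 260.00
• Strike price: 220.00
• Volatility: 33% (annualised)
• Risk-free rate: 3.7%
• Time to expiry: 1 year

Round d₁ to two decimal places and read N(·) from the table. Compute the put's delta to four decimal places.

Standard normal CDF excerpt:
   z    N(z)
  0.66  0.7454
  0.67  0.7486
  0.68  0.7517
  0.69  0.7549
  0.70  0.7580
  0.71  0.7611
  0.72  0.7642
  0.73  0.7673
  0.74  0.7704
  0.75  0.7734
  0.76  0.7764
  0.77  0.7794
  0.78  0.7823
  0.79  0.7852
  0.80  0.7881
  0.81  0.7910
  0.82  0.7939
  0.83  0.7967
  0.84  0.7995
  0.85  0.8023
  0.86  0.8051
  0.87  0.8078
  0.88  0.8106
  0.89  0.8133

-0.2177

σ√T = 0.33·√1 = 0.3300
d₁ = [ln(260/220) + (0.037 + 0.33²/2)·1] / 0.3300 = [0.1671 + 0.0915] / 0.3300 = 0.7833 → 0.78
N(d₁) = N(0.78) = 0.7823
Δ_put = N(d₁) − 1 = 0.7823 − 1 = -0.2177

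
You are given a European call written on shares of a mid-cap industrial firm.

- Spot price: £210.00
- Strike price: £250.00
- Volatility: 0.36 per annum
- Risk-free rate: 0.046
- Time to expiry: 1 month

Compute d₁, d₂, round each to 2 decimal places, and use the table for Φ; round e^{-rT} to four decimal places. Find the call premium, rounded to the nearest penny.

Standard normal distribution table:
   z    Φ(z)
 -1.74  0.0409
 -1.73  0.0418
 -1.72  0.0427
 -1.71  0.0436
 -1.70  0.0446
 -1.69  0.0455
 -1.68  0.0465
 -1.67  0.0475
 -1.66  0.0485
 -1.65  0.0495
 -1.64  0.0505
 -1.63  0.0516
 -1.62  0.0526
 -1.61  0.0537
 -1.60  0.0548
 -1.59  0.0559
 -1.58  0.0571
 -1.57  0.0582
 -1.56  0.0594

£0.41

σ√T = 0.36·√0.08333 = 0.1039
d₁ = [ln(210/250) + (0.046 + 0.36²/2)·0.08333] / 0.1039 = [-0.1744 + 0.0092] / 0.1039 = -1.5889 → -1.59
d₂ = d₁ − σ√T = -1.5889 − 0.1039 = -1.6928 → -1.69
exp(−rT) = exp(−0.046·0.08333) = 0.9962
N(d₁) = N(-1.59) = 0.0559;  N(d₂) = N(-1.69) = 0.0455
C = 210·0.0559 − 250·0.9962·0.0455 = 11.7390 − 11.3318 = 0.4072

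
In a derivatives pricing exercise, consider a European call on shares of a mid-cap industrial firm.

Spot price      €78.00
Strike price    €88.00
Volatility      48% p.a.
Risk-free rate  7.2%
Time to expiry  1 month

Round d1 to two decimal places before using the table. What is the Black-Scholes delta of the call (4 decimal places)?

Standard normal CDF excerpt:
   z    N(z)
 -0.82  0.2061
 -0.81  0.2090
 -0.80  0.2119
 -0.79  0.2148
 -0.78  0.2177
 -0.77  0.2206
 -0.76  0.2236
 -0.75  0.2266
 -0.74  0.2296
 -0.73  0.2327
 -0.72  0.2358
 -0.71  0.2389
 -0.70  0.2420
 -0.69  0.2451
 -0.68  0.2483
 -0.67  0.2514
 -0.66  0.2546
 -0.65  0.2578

T = 0.08333;  σ√T = 0.1386
d₁ = [ln(78/88) + (0.072 + 0.48²/2)·0.08333] / 0.1386 = [-0.1206 + 0.0156] / 0.1386 = -0.7580 ≈ -0.76
N(d₁) = N(-0.76) = 0.2236
Δ_call = N(d₁) = 0.2236

0.2236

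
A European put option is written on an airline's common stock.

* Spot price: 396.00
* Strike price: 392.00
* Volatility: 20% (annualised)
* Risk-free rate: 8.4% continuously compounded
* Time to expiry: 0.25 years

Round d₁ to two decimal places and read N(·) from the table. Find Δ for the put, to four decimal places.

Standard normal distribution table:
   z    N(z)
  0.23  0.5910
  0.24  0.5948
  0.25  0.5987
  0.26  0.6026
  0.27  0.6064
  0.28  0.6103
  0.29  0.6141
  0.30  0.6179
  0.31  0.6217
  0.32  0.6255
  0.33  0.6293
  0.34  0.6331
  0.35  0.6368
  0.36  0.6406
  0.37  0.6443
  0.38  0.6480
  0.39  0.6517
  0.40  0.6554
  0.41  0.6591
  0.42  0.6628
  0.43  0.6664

σ√T = 0.2·√0.25 = 0.1000
d₁ = [ln(396/392) + (0.084 + 0.2²/2)·0.25] / 0.1000 = [0.0102 + 0.0260] / 0.1000 = 0.3615 → 0.36
N(d₁) = N(0.36) = 0.6406
Δ_put = N(d₁) − 1 = 0.6406 − 1 = -0.3594

-0.3594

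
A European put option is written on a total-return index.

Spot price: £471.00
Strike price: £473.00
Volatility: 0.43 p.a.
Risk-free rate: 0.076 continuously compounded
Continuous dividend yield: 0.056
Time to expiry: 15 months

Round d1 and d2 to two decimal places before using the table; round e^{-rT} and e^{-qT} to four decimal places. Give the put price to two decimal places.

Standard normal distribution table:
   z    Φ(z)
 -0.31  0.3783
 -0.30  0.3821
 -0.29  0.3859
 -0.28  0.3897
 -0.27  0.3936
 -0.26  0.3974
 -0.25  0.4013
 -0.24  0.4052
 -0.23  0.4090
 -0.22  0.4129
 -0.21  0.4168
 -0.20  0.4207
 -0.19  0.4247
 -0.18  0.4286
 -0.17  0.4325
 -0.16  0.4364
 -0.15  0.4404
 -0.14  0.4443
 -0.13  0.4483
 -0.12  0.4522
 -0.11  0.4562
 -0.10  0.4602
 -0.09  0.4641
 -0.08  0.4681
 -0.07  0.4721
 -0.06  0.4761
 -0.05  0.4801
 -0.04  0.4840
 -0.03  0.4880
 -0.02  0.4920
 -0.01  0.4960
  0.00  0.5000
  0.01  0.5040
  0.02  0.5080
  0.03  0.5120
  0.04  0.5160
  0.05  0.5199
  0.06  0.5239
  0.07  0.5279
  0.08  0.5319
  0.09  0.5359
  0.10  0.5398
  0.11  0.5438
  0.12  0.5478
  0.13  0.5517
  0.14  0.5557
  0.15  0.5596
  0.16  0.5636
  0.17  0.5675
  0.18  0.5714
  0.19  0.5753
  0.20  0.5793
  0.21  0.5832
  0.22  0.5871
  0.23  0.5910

σ√T = 0.43·√1.25 = 0.4808
d₁ = [ln(471/473) + (0.076 − 0.056 + ½·0.43²)·1.25] / (σ√T) = (-0.0042 + 0.1406) / 0.4808 = 0.2836 → 0.28
d₂ = 0.2836 − 0.4808 = -0.1972 → -0.20
e^(−qT) = e^(−0.056·1.25) = 0.9324;  e^(−rT) = e^(−0.076·1.25) = 0.9094
P = 473·0.9094·N(0.20) − 471·0.9324·N(-0.28) = 473·0.9094·0.5793 − 471·0.9324·0.3897 = 249.1837 − 171.1408 = 78.0429

£78.04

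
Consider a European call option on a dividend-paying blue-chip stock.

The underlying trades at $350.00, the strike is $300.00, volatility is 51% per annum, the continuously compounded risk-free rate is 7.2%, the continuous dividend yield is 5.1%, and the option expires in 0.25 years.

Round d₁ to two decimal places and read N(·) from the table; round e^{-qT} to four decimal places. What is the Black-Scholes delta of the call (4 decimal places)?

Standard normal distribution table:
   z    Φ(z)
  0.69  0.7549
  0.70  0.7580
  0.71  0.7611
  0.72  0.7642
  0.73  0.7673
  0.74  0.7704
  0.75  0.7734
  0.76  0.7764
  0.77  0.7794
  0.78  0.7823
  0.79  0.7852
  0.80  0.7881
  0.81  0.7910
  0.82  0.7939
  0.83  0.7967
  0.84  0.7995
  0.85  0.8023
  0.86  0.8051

0.7636

σ√T = 0.51 × 0.5000 = 0.2550
d₁ = [ln(350/300) + (0.072 − 0.051 + ½·0.51²)·0.25] / (σ√T) = (0.1542 + 0.0378) / 0.2550 = 0.7526 ⇒ 0.75
N(d₁) = N(0.75) = 0.7734
Δ_call = e^(−qT)·N(d₁) = 0.9873·0.7734 = 0.7636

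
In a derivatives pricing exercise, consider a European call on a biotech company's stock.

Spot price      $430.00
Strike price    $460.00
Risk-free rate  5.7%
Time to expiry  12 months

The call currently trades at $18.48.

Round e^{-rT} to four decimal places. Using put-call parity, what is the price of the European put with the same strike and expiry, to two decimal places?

$23.00

e^(−rT) = e^(−0.057·1) = 0.9446
Put-call parity: C − P = S − K·e^(−rT) = 430 − 460·0.9446 = 430 − 434.5160 = -4.5160
P = C − (C − P) = 18.48 − (-4.5160) = 22.9960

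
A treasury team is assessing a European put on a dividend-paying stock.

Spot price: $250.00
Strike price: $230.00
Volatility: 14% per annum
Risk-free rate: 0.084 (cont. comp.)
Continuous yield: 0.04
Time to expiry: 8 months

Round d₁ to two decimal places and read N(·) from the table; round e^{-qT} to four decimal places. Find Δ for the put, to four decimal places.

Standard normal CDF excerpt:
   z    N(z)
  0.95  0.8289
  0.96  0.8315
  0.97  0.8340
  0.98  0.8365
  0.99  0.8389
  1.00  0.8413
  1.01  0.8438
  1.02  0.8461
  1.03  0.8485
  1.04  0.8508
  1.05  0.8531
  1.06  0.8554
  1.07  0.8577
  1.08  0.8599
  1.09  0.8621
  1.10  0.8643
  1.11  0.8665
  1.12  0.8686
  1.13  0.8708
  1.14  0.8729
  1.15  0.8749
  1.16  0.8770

σ√T = 0.14·√0.6667 = 0.1143
d₁ = [ln(250/230) + (0.084 − 0.04 + 0.14²/2)·0.6667] / 0.1143 = [0.0834 + 0.0359] / 0.1143 = 1.0432 which rounds to 1.04
N(d₁) = N(1.04) = 0.8508
Δ_put = exp(−qT)·(N(d₁) − 1) = 0.9737·(0.8508 − 1) = -0.1453

-0.1453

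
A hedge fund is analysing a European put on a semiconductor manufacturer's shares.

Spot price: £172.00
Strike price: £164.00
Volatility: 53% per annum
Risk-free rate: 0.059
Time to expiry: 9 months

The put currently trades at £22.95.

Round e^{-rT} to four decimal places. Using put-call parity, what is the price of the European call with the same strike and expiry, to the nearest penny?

e^(−rT) = e^(−0.059·0.75) = 0.9567
Put-call parity: C − P = S − K·e^(−rT) = 172 − 164·0.9567 = 172 − 156.8988 = 15.1012
C = P + (C − P) = 22.95 + (15.1012) = 38.0512

£38.05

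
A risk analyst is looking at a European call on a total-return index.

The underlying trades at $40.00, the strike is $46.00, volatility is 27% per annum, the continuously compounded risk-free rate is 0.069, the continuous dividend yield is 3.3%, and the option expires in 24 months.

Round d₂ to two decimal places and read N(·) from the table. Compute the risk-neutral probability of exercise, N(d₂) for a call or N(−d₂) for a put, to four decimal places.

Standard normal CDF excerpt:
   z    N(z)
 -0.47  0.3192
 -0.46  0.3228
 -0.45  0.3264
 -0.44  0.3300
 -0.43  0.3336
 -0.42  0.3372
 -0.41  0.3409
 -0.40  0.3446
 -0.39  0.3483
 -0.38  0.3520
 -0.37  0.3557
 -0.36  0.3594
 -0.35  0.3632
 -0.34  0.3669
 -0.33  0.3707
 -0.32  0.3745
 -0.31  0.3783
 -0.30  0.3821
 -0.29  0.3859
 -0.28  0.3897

T = 2;  σ√T = 0.3818
d₁ = [ln(40/46) + (0.069 − 0.033 + 0.27²/2)·2] / 0.3818 = [-0.1398 + 0.1449] / 0.3818 = 0.0135 → 0.01
d₂ = d₁ − σ√T = 0.0135 − 0.3818 = -0.3684 → -0.37
Pr(exercise) under Q = N(d₂) = 0.3557

0.3557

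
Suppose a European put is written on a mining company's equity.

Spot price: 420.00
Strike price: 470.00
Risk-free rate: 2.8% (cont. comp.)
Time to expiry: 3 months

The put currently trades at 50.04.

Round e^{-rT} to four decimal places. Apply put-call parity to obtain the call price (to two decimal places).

e^(−rT) = e^(−0.028·0.25) = 0.9930
Put-call parity: C − P = S − K·e^(−rT) = 420 − 470·0.9930 = 420 − 466.7100 = -46.7100
C = P + (C − P) = 50.04 + (-46.7100) = 3.3300

3.33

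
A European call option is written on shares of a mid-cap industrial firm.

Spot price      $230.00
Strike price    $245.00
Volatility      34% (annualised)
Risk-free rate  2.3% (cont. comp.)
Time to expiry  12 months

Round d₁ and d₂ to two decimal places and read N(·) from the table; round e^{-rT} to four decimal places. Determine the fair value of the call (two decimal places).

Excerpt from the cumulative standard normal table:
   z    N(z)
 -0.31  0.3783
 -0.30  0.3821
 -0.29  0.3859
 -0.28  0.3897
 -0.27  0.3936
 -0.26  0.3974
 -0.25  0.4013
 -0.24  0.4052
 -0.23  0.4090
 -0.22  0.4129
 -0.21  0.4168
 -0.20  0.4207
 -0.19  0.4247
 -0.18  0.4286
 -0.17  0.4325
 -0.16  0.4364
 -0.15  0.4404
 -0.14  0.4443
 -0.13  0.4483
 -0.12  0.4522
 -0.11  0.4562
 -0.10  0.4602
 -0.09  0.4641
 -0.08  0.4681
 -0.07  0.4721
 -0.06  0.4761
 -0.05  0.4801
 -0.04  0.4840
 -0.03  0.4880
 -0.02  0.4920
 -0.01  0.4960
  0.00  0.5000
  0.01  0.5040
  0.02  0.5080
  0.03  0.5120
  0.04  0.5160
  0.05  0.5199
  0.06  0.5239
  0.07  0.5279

T = 1;  σ√T = 0.3400
d₁ = [ln(230/245) + (0.023 + 0.34²/2)·1] / 0.3400 = [-0.0632 + 0.0808] / 0.3400 = 0.0518 ≈ 0.05
d₂ = d₁ − σ√T = 0.0518 − 0.3400 = -0.2882 ≈ -0.29
exp(−rT) = exp(−0.023·1) = 0.9773
N(d₁) = N(0.05) = 0.5199;  N(d₂) = N(-0.29) = 0.3859
C = 230·0.5199 − 245·0.9773·0.3859 = 119.5770 − 92.3993 = 27.1777

$27.18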